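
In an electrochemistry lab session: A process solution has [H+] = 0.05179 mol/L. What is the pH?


pH = −log10[H+]
pH = −log10(0.05179) = 1.29

1.29


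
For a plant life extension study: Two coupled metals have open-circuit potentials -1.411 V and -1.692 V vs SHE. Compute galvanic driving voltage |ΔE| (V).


Driving voltage is the absolute potential difference.
|ΔE| = |-1.411 − (-1.692)| = 0.281 V

0.281 V


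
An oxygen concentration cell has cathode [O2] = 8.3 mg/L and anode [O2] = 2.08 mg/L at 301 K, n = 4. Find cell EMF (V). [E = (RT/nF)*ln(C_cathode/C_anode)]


Apply the Nernst concentration-cell relation: E = (RT/nF)*ln(C_cathode/C_anode)
RT/nF = 8.314*301/(4*96485) = 0.0064842 V
ln(8.3/2.08) = 1.38389
E = 0.0064842 * 1.38389 = 0.00897 V

0.00897 V


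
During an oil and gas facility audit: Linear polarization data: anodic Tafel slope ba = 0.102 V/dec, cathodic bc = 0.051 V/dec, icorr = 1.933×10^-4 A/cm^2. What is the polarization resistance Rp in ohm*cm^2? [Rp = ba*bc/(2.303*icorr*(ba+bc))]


Apply the Stern-Geary equation: Rp = ba*bc / (2.303*icorr*(ba+bc))
ba*bc = 0.102*0.051 = 0.005202
ba+bc = 0.153; 2.303*icorr*(ba+bc) = 2.303*1.933×10^-4*0.153 = 6.8110995×10^-5
Rp = 0.005202 / 6.8110995×10^-5 = 76.38 ohm*cm^2

76.38 ohm*cm^2


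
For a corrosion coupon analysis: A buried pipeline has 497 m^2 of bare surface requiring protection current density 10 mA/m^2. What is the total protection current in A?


I = area * current density, then convert mA → A (÷1000)
I = 497 * 10 / 1000 = 4.97 A

4.97 A


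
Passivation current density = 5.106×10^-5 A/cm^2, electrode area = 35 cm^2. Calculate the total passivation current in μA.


I = i_pass * A, then convert A → μA (×10^6)
I = 5.106×10^-5 * 35 * 10^6 = 1787.1 μA

1787.1 μA


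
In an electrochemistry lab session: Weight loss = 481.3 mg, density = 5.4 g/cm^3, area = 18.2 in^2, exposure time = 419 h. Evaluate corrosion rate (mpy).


Apply the mpy weight-loss relation: CR = 534 * W / (D * A * T)
Numerator: 534 * 481.3 = 257014.2
Denominator: 5.4 * 18.2 * 419 = 41179.32
CR = 257014.2 / 41179.32 = 6.241 mpy

6.241 mpy


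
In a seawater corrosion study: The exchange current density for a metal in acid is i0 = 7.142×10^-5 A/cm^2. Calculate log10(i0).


i0 = 7.142×10^-5 A/cm^2
log10(i0) = -4.146

-4.146


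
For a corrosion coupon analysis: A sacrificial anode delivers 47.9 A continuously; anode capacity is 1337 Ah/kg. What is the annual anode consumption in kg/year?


Annual consumption = current * hours per year / capacity
Rate = 47.9 * 8760 / 1337 = 313.8 kg/year

313.8 kg/year


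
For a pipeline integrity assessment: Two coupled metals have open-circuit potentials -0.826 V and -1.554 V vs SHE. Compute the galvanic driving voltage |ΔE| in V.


Driving voltage is the absolute potential difference.
|ΔE| = |-0.826 − (-1.554)| = 0.728 V

0.728 V


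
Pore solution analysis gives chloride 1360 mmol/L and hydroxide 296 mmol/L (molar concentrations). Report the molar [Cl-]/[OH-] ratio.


Threshold parameter = [Cl-] / [OH-] (molar basis; both in mmol/L, so units cancel)
Ratio = 1360 / 296 = 4.59

4.59


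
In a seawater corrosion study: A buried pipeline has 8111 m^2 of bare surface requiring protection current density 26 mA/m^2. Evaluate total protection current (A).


I = area * current density, then convert mA → A (÷1000)
I = 8111 * 26 / 1000 = 210.89 A

210.89 A


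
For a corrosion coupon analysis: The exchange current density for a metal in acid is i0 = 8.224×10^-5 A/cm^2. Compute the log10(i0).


i0 = 8.224×10^-5 A/cm^2
log10(i0) = -4.085

-4.085


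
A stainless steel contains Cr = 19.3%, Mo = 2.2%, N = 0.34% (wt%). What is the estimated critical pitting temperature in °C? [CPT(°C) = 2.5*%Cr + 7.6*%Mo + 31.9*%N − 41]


Apply the ASTM G48 empirical CPT estimate: CPT(°C) = 2.5*%Cr + 7.6*%Mo + 31.9*%N − 41
2.5*19.3 = 48.25; 7.6*2.2 = 16.72; 31.9*0.34 = 10.846
CPT = 48.25 + 16.72 + 10.846 − 41 = 34.816 °C
Rounded to 0.1 °C: CPT ≈ 34.8 °C

34.8 °C


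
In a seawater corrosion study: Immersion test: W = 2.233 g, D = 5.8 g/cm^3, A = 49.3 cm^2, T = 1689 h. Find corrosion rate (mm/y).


Apply the mm/y weight-loss relation: CR = 87600 * W / (D * A * T)
Numerator: 87600 * 2.233 = 195610.8
Denominator: 5.8 * 49.3 * 1689 = 482952.66
CR = 195610.8 / 482952.66 = 0.405031 mm/y

0.405031 mm/y


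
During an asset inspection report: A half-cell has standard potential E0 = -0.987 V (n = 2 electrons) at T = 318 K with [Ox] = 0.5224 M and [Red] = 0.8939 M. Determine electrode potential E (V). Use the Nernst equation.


Apply the Nernst equation: E = E0 + (RT/nF)*ln([Ox]/[Red])
Step 1: RT/nF = 8.314*318/(2*96485) = 0.01370084 V
Step 2: [Ox]/[Red] = 0.5224/0.8939 = 0.584405
Step 3: ln(0.584405) = -0.537161
Step 4: correction = 0.01370084 * -0.537161 = -0.0074 V
E = -0.987 + -0.0074 = -0.9944 V

-0.9944 V


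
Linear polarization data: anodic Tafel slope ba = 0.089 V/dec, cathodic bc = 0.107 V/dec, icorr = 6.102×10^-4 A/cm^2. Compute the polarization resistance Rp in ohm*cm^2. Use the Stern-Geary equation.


Apply the Stern-Geary equation: Rp = ba*bc / (2.303*icorr*(ba+bc))
ba*bc = 0.089*0.107 = 0.009523
ba+bc = 0.196; 2.303*icorr*(ba+bc) = 2.303*6.102×10^-4*0.196 = 2.7543696×10^-4
Rp = 0.009523 / 2.7543696×10^-4 = 34.57 ohm*cm^2

34.57 ohm*cm^2


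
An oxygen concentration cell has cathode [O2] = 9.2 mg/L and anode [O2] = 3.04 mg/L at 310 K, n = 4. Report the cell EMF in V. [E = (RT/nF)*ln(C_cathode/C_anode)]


Apply the Nernst concentration-cell relation: E = (RT/nF)*ln(C_cathode/C_anode)
RT/nF = 8.314*310/(4*96485) = 0.00667808 V
ln(9.2/3.04) = 1.10735
E = 0.00667808 * 1.10735 = 0.00739 V

0.00739 V


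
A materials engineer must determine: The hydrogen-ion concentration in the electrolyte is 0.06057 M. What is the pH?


pH = −log10[H+]
pH = −log10(0.06057) = 1.22

1.22


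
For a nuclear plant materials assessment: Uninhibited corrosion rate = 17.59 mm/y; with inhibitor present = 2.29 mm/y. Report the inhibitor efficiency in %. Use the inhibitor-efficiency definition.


Apply the inhibitor-efficiency definition: IE = (CR_blank − CR_inh)/CR_blank × 100
IE = (17.59 − 2.29) / 17.59 × 100
IE = 15.3 / 17.59 × 100 = 87.0 %

87.0 %


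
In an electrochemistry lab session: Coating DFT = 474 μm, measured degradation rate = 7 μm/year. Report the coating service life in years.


Service life = thickness / degradation rate
Life = 474 / 7 = 67.7 years

67.7 years


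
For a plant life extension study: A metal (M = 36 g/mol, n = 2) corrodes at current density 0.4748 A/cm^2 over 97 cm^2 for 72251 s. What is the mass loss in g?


Apply Faraday's law: m = i*A*t*M / (n*F)
Total charge passed Q = i*A*t = 0.4748*97*72251 = 3327563.1556 C
m = Q*M/(n*F) = 3327563.1556*36/(2*96485) = 620.78185 g

620.78185 g


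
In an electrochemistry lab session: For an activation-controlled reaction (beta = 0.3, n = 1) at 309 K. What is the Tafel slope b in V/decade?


Apply the Tafel slope relation: b = 2.303*R*T/(beta*n*F)
Numerator: 2.303 * 8.314 * 309 = 5916.47
Denominator: 0.3 * 1 * 96485 = 28945.5
b = 5916.47 / 28945.5 = 0.204 V/decade

0.204 V/decade


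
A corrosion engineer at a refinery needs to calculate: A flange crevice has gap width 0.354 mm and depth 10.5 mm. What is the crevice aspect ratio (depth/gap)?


Aspect ratio = depth / gap
Ratio = 10.5 / 0.354 = 29.7

29.7


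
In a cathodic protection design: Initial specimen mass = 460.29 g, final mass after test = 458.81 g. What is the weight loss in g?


Weight loss = initial − final
WL = 460.29 − 458.81 = 1.48 g

1.48 g


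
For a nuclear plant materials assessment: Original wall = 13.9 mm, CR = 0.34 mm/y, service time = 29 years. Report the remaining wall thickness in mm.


Remaining wall = original − CR × time
t = 13.9 − 0.34*29 = 13.9 − 9.86 = 4.04 mm

4.04 mm


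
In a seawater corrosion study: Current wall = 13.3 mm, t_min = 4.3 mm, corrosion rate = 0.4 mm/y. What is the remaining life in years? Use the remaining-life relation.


Apply the remaining-life relation: RL = (t_current − t_min) / CR
RL = (13.3 − 4.3) / 0.4 = 9.0 / 0.4 = 22.5 years

22.5 years


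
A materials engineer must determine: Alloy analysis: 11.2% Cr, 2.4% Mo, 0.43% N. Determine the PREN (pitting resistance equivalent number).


Apply the PREN formula: PREN = Cr + 3.3*Mo + 16*N
PREN = 11.2 + 3.3*2.4 + 16*0.43
PREN = 11.2 + 7.92 + 6.88 = 26.0

26.0


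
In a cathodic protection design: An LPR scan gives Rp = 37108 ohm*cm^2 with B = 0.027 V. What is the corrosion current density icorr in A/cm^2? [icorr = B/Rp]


Apply the Stern-Geary relation: icorr = B / Rp
icorr = 0.027 / 37108 = 7.276×10^-7 A/cm^2

7.276×10^-7 A/cm^2


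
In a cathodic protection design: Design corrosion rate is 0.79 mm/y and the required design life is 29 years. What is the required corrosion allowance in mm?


Corrosion allowance = CR × design life
CA = 0.79 * 29 = 22.91 mm

22.91 mm


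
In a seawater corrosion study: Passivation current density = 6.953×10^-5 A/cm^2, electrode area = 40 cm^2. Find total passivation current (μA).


I = i_pass * A, then convert A → μA (×10^6)
I = 6.953×10^-5 * 40 * 10^6 = 2781.2 μA

2781.2 μA


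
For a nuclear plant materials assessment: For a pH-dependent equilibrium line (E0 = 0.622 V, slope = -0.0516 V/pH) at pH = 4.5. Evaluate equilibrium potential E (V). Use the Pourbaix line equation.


Apply the Pourbaix line equation: E = E0 + slope*pH
E = 0.622 + (-0.0516)*4.5 = 0.622 + (-0.2322) = 0.3898 V
Rounded to 4 decimal places: E = 0.3898 V

0.3898 V


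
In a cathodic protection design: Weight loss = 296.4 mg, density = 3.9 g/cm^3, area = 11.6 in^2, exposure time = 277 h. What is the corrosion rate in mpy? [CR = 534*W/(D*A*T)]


Apply the mpy weight-loss relation: CR = 534 * W / (D * A * T)
Numerator: 534 * 296.4 = 158277.6
Denominator: 3.9 * 11.6 * 277 = 12531.48
CR = 158277.6 / 12531.48 = 12.6304 mpy

12.6304 mpy


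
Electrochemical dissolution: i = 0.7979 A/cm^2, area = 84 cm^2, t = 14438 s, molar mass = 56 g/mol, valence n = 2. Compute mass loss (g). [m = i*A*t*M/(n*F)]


Apply Faraday's law: m = i*A*t*M / (n*F)
Total charge passed Q = i*A*t = 0.7979*84*14438 = 967686.7368 C
m = Q*M/(n*F) = 967686.7368*56/(2*96485) = 280.82322 g

280.82322 g


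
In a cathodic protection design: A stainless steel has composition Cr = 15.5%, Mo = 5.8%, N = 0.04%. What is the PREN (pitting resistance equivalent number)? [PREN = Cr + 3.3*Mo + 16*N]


Apply the PREN formula: PREN = Cr + 3.3*Mo + 16*N
PREN = 15.5 + 3.3*5.8 + 16*0.04
PREN = 15.5 + 19.14 + 0.64 = 35.28

35.28


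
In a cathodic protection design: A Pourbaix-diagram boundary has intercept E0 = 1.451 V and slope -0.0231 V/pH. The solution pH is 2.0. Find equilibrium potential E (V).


Apply the Pourbaix line equation: E = E0 + slope*pH
E = 1.451 + (-0.0231)*2.0 = 1.451 + (-0.0462) = 1.4048 V
Rounded to 4 decimal places: E = 1.4048 V

1.4048 V


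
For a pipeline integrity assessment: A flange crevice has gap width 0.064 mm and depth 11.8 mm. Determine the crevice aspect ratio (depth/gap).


Aspect ratio = depth / gap
Ratio = 11.8 / 0.064 = 184.4

184.4


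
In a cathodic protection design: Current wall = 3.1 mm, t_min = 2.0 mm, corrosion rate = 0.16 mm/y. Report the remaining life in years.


Apply the remaining-life relation: RL = (t_current − t_min) / CR
RL = (3.1 − 2.0) / 0.16 = 1.1 / 0.16 = 6.9 years

6.9 years


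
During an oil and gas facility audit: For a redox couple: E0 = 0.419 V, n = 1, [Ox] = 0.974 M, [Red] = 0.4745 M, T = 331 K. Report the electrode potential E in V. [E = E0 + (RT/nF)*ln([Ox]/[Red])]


Apply the Nernst equation: E = E0 + (RT/nF)*ln([Ox]/[Red])
Step 1: RT/nF = 8.314*331/(1*96485) = 0.02852188 V
Step 2: [Ox]/[Red] = 0.974/0.4745 = 2.052687
Step 3: ln(2.052687) = 0.71915
Step 4: correction = 0.02852188 * 0.71915 = 0.0205 V
E = 0.419 + 0.0205 = 0.4395 V

0.4395 V


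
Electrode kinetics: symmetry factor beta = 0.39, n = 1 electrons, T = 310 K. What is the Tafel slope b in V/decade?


Apply the Tafel slope relation: b = 2.303*R*T/(beta*n*F)
Numerator: 2.303 * 8.314 * 310 = 5935.61
Denominator: 0.39 * 1 * 96485 = 37629.15
b = 5935.61 / 37629.15 = 0.1577 V/decade

0.1577 V/decade


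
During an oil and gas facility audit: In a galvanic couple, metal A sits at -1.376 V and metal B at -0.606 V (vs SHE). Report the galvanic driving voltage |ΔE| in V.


Driving voltage is the absolute potential difference.
|ΔE| = |-1.376 − (-0.606)| = 0.77 V

0.77 V


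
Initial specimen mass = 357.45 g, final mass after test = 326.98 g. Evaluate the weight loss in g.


Weight loss = initial − final
WL = 357.45 − 326.98 = 30.47 g

30.47 g


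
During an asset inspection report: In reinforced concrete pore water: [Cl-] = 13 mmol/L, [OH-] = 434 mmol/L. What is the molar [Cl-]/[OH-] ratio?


Threshold parameter = [Cl-] / [OH-] (molar basis; both in mmol/L, so units cancel)
Ratio = 13 / 434 = 0.03

0.03


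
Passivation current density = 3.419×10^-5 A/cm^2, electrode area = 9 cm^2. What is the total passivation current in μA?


I = i_pass * A, then convert A → μA (×10^6)
I = 3.419×10^-5 * 9 * 10^6 = 307.71 μA

307.71 μA


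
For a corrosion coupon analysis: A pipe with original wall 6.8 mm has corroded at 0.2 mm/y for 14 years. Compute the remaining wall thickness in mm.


Remaining wall = original − CR × time
t = 6.8 − 0.2*14 = 6.8 − 2.8 = 4.0 mm

4.0 mm


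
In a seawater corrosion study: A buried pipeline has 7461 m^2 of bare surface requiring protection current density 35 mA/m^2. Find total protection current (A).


I = area * current density, then convert mA → A (÷1000)
I = 7461 * 35 / 1000 = 261.14 A

261.14 A


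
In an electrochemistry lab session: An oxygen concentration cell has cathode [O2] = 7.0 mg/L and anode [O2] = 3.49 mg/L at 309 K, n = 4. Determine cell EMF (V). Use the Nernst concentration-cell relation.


Apply the Nernst concentration-cell relation: E = (RT/nF)*ln(C_cathode/C_anode)
RT/nF = 8.314*309/(4*96485) = 0.00665654 V
ln(7.0/3.49) = 0.69601
E = 0.00665654 * 0.69601 = 0.00463 V

0.00463 V


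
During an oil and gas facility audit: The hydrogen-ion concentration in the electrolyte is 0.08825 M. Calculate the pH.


pH = −log10[H+]
pH = −log10(0.08825) = 1.05

1.05


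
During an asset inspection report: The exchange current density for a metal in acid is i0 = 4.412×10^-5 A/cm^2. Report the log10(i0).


i0 = 4.412×10^-5 A/cm^2
log10(i0) = -4.355

-4.355


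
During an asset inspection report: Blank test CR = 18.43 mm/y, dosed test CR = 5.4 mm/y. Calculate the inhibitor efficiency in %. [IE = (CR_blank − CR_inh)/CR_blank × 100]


Apply the inhibitor-efficiency definition: IE = (CR_blank − CR_inh)/CR_blank × 100
IE = (18.43 − 5.4) / 18.43 × 100
IE = 13.03 / 18.43 × 100 = 70.7 %

70.7 %


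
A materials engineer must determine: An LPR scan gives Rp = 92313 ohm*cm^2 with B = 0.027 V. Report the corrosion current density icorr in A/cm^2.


Apply the Stern-Geary relation: icorr = B / Rp
icorr = 0.027 / 92313 = 2.925×10^-7 A/cm^2

2.925×10^-7 A/cm^2


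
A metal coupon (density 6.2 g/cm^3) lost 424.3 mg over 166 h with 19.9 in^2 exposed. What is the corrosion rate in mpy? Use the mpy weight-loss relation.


Apply the mpy weight-loss relation: CR = 534 * W / (D * A * T)
Numerator: 534 * 424.3 = 226576.2
Denominator: 6.2 * 19.9 * 166 = 20481.08
CR = 226576.2 / 20481.08 = 11.0627 mpy

11.0627 mpy


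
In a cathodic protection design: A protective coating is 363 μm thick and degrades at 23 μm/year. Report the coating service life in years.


Service life = thickness / degradation rate
Life = 363 / 23 = 15.8 years

15.8 years


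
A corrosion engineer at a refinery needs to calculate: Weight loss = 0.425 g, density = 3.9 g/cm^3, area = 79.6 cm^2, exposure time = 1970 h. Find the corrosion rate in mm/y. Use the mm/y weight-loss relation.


Apply the mm/y weight-loss relation: CR = 87600 * W / (D * A * T)
Numerator: 87600 * 0.425 = 37230.0
Denominator: 3.9 * 79.6 * 1970 = 611566.8
CR = 37230.0 / 611566.8 = 0.060876 mm/y

0.060876 mm/y


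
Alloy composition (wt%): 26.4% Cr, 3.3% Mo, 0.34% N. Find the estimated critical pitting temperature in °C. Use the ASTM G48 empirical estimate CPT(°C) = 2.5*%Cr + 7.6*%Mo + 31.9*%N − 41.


Apply the ASTM G48 empirical CPT estimate: CPT(°C) = 2.5*%Cr + 7.6*%Mo + 31.9*%N − 41
2.5*26.4 = 66; 7.6*3.3 = 25.08; 31.9*0.34 = 10.846
CPT = 66 + 25.08 + 10.846 − 41 = 60.926 °C
Rounded to 0.1 °C: CPT ≈ 60.9 °C

60.9 °C


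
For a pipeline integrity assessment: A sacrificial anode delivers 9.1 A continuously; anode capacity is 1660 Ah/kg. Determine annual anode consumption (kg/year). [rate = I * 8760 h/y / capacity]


Annual consumption = current * hours per year / capacity
Rate = 9.1 * 8760 / 1660 = 48.0 kg/year

48.0 kg/year


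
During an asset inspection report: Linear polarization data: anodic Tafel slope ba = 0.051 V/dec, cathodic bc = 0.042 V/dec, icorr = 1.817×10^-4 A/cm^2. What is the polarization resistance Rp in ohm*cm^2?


Apply the Stern-Geary equation: Rp = ba*bc / (2.303*icorr*(ba+bc))
ba*bc = 0.051*0.042 = 0.002142
ba+bc = 0.093; 2.303*icorr*(ba+bc) = 2.303*1.817×10^-4*0.093 = 3.8916324×10^-5
Rp = 0.002142 / 3.8916324×10^-5 = 55.04 ohm*cm^2

55.04 ohm*cm^2


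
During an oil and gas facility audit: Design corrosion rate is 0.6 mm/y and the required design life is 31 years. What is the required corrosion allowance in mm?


Corrosion allowance = CR × design life
CA = 0.6 * 31 = 18.6 mm

18.6 mm


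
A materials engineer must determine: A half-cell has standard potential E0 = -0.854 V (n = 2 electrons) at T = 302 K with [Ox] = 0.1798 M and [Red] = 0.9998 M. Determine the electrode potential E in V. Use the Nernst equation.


Apply the Nernst equation: E = E0 + (RT/nF)*ln([Ox]/[Red])
Step 1: RT/nF = 8.314*302/(2*96485) = 0.01301149 V
Step 2: [Ox]/[Red] = 0.1798/0.9998 = 0.179836
Step 3: ln(0.179836) = -1.71571
Step 4: correction = 0.01301149 * -1.71571 = -0.022 V
E = -0.854 + -0.022 = -0.876 V

-0.876 V


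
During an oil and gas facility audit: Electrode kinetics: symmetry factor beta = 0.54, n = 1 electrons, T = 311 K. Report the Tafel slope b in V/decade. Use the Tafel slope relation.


Apply the Tafel slope relation: b = 2.303*R*T/(beta*n*F)
Numerator: 2.303 * 8.314 * 311 = 5954.76
Denominator: 0.54 * 1 * 96485 = 52101.9
b = 5954.76 / 52101.9 = 0.114 V/decade

0.114 V/decade


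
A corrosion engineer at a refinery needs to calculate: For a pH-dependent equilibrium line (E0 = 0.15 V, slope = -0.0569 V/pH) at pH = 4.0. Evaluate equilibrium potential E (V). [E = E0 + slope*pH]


Apply the Pourbaix line equation: E = E0 + slope*pH
E = 0.15 + (-0.0569)*4.0 = 0.15 + (-0.2276) = -0.0776 V
Rounded to 3 decimal places: E = -0.078 V

-0.078 V


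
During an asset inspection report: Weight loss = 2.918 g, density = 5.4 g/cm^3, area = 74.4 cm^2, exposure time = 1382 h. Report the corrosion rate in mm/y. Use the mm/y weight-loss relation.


Apply the mm/y weight-loss relation: CR = 87600 * W / (D * A * T)
Numerator: 87600 * 2.918 = 255616.8
Denominator: 5.4 * 74.4 * 1382 = 555232.32
CR = 255616.8 / 555232.32 = 0.460378 mm/y

0.460378 mm/y


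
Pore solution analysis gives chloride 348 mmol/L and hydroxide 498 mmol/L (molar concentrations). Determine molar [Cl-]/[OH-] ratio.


Threshold parameter = [Cl-] / [OH-] (molar basis; both in mmol/L, so units cancel)
Ratio = 348 / 498 = 0.7

0.7


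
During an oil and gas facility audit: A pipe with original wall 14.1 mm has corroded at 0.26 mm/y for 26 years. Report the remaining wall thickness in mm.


Remaining wall = original − CR × time
t = 14.1 − 0.26*26 = 14.1 − 6.76 = 7.34 mm

7.34 mm


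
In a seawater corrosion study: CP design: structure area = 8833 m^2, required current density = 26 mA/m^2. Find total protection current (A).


I = area * current density, then convert mA → A (÷1000)
I = 8833 * 26 / 1000 = 229.66 A

229.66 A


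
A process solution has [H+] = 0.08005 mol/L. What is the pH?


pH = −log10[H+]
pH = −log10(0.08005) = 1.1

1.1


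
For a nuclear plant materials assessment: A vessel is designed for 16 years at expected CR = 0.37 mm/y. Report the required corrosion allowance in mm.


Corrosion allowance = CR × design life
CA = 0.37 * 16 = 5.92 mm

5.92 mm


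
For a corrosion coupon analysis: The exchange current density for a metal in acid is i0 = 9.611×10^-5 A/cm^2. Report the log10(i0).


i0 = 9.611×10^-5 A/cm^2
log10(i0) = -4.017

-4.017


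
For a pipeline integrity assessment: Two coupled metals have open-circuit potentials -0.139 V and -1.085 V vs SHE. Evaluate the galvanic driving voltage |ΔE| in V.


Driving voltage is the absolute potential difference.
|ΔE| = |-0.139 − (-1.085)| = 0.946 V

0.946 V


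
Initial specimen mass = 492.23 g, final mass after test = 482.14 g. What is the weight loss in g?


Weight loss = initial − final
WL = 492.23 − 482.14 = 10.09 g

10.09 g


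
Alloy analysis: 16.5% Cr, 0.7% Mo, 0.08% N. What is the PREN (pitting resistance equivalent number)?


Apply the PREN formula: PREN = Cr + 3.3*Mo + 16*N
PREN = 16.5 + 3.3*0.7 + 16*0.08
PREN = 16.5 + 2.31 + 1.28 = 20.09

20.09


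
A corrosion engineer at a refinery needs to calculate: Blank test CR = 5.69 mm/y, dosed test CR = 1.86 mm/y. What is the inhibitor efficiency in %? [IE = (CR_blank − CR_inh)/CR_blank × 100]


Apply the inhibitor-efficiency definition: IE = (CR_blank − CR_inh)/CR_blank × 100
IE = (5.69 − 1.86) / 5.69 × 100
IE = 3.83 / 5.69 × 100 = 67.3 %

67.3 %


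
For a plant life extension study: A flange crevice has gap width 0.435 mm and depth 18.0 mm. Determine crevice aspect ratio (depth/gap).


Aspect ratio = depth / gap
Ratio = 18.0 / 0.435 = 41.4

41.4


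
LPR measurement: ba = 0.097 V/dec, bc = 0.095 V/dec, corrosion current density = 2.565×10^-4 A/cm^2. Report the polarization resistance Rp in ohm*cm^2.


Apply the Stern-Geary equation: Rp = ba*bc / (2.303*icorr*(ba+bc))
ba*bc = 0.097*0.095 = 0.009215
ba+bc = 0.192; 2.303*icorr*(ba+bc) = 2.303*2.565×10^-4*0.192 = 1.1341814×10^-4
Rp = 0.009215 / 1.1341814×10^-4 = 81.2 ohm*cm^2

81.2 ohm*cm^2


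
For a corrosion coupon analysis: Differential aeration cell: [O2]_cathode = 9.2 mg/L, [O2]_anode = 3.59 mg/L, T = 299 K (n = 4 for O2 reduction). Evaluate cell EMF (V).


Apply the Nernst concentration-cell relation: E = (RT/nF)*ln(C_cathode/C_anode)
RT/nF = 8.314*299/(4*96485) = 0.00644112 V
ln(9.2/3.59) = 0.94105
E = 0.00644112 * 0.94105 = 0.00606 V

0.00606 V


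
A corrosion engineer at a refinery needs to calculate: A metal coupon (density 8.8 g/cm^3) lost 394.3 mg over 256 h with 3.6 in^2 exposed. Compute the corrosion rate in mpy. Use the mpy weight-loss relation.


Apply the mpy weight-loss relation: CR = 534 * W / (D * A * T)
Numerator: 534 * 394.3 = 210556.2
Denominator: 8.8 * 3.6 * 256 = 8110.08
CR = 210556.2 / 8110.08 = 25.96228 mpy

25.96228 mpy


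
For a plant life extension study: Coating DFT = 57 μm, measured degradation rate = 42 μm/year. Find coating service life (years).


Service life = thickness / degradation rate
Life = 57 / 42 = 1.4 years

1.4 years


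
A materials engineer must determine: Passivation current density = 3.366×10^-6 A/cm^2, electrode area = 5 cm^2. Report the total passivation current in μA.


I = i_pass * A, then convert A → μA (×10^6)
I = 3.366×10^-6 * 5 * 10^6 = 16.83 μA

16.83 μA


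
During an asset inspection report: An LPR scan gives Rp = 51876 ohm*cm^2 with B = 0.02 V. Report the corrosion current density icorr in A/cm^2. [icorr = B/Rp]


Apply the Stern-Geary relation: icorr = B / Rp
icorr = 0.02 / 51876 = 3.855×10^-7 A/cm^2

3.855×10^-7 A/cm^2


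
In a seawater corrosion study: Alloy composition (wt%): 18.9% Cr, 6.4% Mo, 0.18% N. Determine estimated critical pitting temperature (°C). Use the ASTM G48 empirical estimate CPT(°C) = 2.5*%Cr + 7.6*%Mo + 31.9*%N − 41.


Apply the ASTM G48 empirical CPT estimate: CPT(°C) = 2.5*%Cr + 7.6*%Mo + 31.9*%N − 41
2.5*18.9 = 47.25; 7.6*6.4 = 48.64; 31.9*0.18 = 5.742
CPT = 47.25 + 48.64 + 5.742 − 41 = 60.632 °C
Rounded to 0.1 °C: CPT ≈ 60.6 °C

60.6 °C


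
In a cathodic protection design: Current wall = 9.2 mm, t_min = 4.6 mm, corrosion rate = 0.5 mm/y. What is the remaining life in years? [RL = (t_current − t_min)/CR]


Apply the remaining-life relation: RL = (t_current − t_min) / CR
RL = (9.2 − 4.6) / 0.5 = 4.6 / 0.5 = 9.2 years

9.2 years


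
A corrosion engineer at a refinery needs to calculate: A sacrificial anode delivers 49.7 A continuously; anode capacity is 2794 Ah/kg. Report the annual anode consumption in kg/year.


Annual consumption = current * hours per year / capacity
Rate = 49.7 * 8760 / 2794 = 155.8 kg/year

155.8 kg/year


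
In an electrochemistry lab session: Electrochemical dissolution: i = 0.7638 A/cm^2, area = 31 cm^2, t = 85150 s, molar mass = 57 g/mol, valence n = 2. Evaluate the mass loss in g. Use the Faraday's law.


Apply Faraday's law: m = i*A*t*M / (n*F)
Total charge passed Q = i*A*t = 0.7638*31*85150 = 2016164.67 C
m = Q*M/(n*F) = 2016164.67*57/(2*96485) = 595.5402 g

595.5402 g


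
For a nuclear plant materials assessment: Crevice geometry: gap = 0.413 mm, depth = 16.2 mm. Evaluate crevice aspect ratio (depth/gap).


Aspect ratio = depth / gap
Ratio = 16.2 / 0.413 = 39.2

39.2


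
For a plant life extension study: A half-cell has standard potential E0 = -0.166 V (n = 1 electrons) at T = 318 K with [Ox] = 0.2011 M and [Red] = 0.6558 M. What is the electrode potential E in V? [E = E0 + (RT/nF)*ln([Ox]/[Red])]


Apply the Nernst equation: E = E0 + (RT/nF)*ln([Ox]/[Red])
Step 1: RT/nF = 8.314*318/(1*96485) = 0.02740169 V
Step 2: [Ox]/[Red] = 0.2011/0.6558 = 0.306648
Step 3: ln(0.306648) = -1.182055
Step 4: correction = 0.02740169 * -1.182055 = -0.0324 V
E = -0.166 + -0.0324 = -0.1984 V

-0.1984 V


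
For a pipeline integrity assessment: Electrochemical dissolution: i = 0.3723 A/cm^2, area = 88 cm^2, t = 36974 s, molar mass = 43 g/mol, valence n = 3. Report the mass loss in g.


Apply Faraday's law: m = i*A*t*M / (n*F)
Total charge passed Q = i*A*t = 0.3723*88*36974 = 1211356.9776 C
m = Q*M/(n*F) = 1211356.9776*43/(3*96485) = 179.9532 g

179.9532 g


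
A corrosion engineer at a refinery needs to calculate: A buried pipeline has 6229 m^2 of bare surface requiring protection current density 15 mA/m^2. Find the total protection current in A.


I = area * current density, then convert mA → A (÷1000)
I = 6229 * 15 / 1000 = 93.44 A

93.44 A


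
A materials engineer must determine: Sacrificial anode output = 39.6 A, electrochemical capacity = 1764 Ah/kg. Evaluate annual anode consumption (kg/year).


Annual consumption = current * hours per year / capacity
Rate = 39.6 * 8760 / 1764 = 196.7 kg/year

196.7 kg/year


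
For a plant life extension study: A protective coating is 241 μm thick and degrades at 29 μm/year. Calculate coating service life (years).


Service life = thickness / degradation rate
Life = 241 / 29 = 8.3 years

8.3 years


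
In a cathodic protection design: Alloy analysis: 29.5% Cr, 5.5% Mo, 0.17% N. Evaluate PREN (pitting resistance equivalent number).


Apply the PREN formula: PREN = Cr + 3.3*Mo + 16*N
PREN = 29.5 + 3.3*5.5 + 16*0.17
PREN = 29.5 + 18.15 + 2.72 = 50.37

50.37


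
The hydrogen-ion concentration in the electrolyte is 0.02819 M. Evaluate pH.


pH = −log10[H+]
pH = −log10(0.02819) = 1.55

1.55


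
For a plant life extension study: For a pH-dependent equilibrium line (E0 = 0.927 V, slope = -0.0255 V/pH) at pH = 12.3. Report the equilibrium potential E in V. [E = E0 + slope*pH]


Apply the Pourbaix line equation: E = E0 + slope*pH
E = 0.927 + (-0.0255)*12.3 = 0.927 + (-0.31365) = 0.61335 V
Rounded to 4 decimal places: E = 0.6134 V

0.6134 V


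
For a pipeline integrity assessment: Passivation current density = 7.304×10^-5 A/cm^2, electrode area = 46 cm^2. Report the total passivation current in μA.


I = i_pass * A, then convert A → μA (×10^6)
I = 7.304×10^-5 * 46 * 10^6 = 3359.84 μA

3359.84 μA


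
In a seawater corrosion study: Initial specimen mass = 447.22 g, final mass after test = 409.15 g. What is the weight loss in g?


Weight loss = initial − final
WL = 447.22 − 409.15 = 38.07 g

38.07 g


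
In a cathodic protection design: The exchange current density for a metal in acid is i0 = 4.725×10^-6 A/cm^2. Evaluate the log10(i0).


i0 = 4.725×10^-6 A/cm^2
log10(i0) = -5.326

-5.326


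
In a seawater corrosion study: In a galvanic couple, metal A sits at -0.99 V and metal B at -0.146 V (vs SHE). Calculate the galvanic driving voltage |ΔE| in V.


Driving voltage is the absolute potential difference.
|ΔE| = |-0.99 − (-0.146)| = 0.844 V

0.844 V


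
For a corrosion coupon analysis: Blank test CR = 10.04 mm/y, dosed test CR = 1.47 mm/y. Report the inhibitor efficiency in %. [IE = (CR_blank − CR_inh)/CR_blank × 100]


Apply the inhibitor-efficiency definition: IE = (CR_blank − CR_inh)/CR_blank × 100
IE = (10.04 − 1.47) / 10.04 × 100
IE = 8.57 / 10.04 × 100 = 85.4 %

85.4 %


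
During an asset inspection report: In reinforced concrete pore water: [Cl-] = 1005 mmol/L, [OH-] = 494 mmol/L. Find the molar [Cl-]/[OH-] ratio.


Threshold parameter = [Cl-] / [OH-] (molar basis; both in mmol/L, so units cancel)
Ratio = 1005 / 494 = 2.03

2.03


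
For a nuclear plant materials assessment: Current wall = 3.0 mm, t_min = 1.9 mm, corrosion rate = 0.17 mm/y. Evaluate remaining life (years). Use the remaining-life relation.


Apply the remaining-life relation: RL = (t_current − t_min) / CR
RL = (3.0 − 1.9) / 0.17 = 1.1 / 0.17 = 6.5 years

6.5 years


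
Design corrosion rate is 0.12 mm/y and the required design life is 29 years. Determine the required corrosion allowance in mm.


Corrosion allowance = CR × design life
CA = 0.12 * 29 = 3.48 mm

3.48 mm


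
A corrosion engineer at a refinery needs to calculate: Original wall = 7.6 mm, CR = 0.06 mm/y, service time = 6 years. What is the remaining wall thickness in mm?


Remaining wall = original − CR × time
t = 7.6 − 0.06*6 = 7.6 − 0.36 = 7.24 mm

7.24 mm


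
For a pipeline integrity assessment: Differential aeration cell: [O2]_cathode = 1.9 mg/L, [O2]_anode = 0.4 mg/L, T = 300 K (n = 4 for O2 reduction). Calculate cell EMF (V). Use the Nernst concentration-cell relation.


Apply the Nernst concentration-cell relation: E = (RT/nF)*ln(C_cathode/C_anode)
RT/nF = 8.314*300/(4*96485) = 0.00646266 V
ln(1.9/0.4) = 1.55814
E = 0.00646266 * 1.55814 = 0.01007 V

0.01007 V


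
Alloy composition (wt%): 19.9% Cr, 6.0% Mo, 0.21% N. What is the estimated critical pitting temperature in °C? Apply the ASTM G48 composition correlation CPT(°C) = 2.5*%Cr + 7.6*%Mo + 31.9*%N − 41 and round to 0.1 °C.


Apply the ASTM G48 empirical CPT estimate: CPT(°C) = 2.5*%Cr + 7.6*%Mo + 31.9*%N − 41
2.5*19.9 = 49.75; 7.6*6.0 = 45.6; 31.9*0.21 = 6.699
CPT = 49.75 + 45.6 + 6.699 − 41 = 61.049 °C
Rounded to 0.1 °C: CPT ≈ 61.0 °C

61.0 °C


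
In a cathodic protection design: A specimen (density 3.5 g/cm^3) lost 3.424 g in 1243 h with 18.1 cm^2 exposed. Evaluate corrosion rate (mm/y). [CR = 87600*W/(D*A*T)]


Apply the mm/y weight-loss relation: CR = 87600 * W / (D * A * T)
Numerator: 87600 * 3.424 = 299942.4
Denominator: 3.5 * 18.1 * 1243 = 78744.05
CR = 299942.4 / 78744.05 = 3.8091 mm/y

3.8091 mm/y


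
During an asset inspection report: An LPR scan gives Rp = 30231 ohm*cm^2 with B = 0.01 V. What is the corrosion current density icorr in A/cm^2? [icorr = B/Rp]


Apply the Stern-Geary relation: icorr = B / Rp
icorr = 0.01 / 30231 = 3.308×10^-7 A/cm^2

3.308×10^-7 A/cm^2


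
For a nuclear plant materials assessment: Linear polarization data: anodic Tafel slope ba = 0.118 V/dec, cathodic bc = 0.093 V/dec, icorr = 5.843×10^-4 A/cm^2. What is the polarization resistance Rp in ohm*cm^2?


Apply the Stern-Geary equation: Rp = ba*bc / (2.303*icorr*(ba+bc))
ba*bc = 0.118*0.093 = 0.010974
ba+bc = 0.211; 2.303*icorr*(ba+bc) = 2.303*5.843×10^-4*0.211 = 2.8393065×10^-4
Rp = 0.010974 / 2.8393065×10^-4 = 38.65 ohm*cm^2

38.65 ohm*cm^2


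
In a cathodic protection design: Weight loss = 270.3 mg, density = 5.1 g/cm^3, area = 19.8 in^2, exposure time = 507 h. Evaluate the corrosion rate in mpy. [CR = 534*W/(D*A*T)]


Apply the mpy weight-loss relation: CR = 534 * W / (D * A * T)
Numerator: 534 * 270.3 = 144340.2
Denominator: 5.1 * 19.8 * 507 = 51196.86
CR = 144340.2 / 51196.86 = 2.8193 mpy

2.8193 mpy


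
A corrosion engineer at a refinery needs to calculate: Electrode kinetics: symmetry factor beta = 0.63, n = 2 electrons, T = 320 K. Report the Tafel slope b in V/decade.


Apply the Tafel slope relation: b = 2.303*R*T/(beta*n*F)
Numerator: 2.303 * 8.314 * 320 = 6127.09
Denominator: 0.63 * 2 * 96485 = 121571.1
b = 6127.09 / 121571.1 = 0.0504 V/decade

0.0504 V/decade


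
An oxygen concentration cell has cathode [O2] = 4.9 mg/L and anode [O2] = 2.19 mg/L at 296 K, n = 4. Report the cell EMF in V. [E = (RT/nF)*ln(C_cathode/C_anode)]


Apply the Nernst concentration-cell relation: E = (RT/nF)*ln(C_cathode/C_anode)
RT/nF = 8.314*296/(4*96485) = 0.00637649 V
ln(4.9/2.19) = 0.80533
E = 0.00637649 * 0.80533 = 0.00514 V

0.00514 V


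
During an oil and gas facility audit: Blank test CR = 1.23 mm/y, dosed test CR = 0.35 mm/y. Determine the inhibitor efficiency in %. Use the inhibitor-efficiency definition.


Apply the inhibitor-efficiency definition: IE = (CR_blank − CR_inh)/CR_blank × 100
IE = (1.23 − 0.35) / 1.23 × 100
IE = 0.88 / 1.23 × 100 = 71.5 %

71.5 %


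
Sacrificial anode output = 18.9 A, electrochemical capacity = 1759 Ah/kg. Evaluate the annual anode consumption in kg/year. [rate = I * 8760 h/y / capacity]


Annual consumption = current * hours per year / capacity
Rate = 18.9 * 8760 / 1759 = 94.1 kg/year

94.1 kg/year


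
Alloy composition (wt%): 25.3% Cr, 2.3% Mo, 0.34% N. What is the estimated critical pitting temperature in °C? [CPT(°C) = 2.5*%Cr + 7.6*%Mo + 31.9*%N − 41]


Apply the ASTM G48 empirical CPT estimate: CPT(°C) = 2.5*%Cr + 7.6*%Mo + 31.9*%N − 41
2.5*25.3 = 63.25; 7.6*2.3 = 17.48; 31.9*0.34 = 10.846
CPT = 63.25 + 17.48 + 10.846 − 41 = 50.576 °C
Rounded to 0.1 °C: CPT ≈ 50.6 °C

50.6 °C


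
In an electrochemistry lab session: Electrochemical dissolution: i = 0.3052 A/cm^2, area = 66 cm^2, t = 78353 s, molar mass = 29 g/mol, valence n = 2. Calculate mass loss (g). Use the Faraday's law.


Apply Faraday's law: m = i*A*t*M / (n*F)
Total charge passed Q = i*A*t = 0.3052*66*78353 = 1578280.1496 C
m = Q*M/(n*F) = 1578280.1496*29/(2*96485) = 237.18777 g

237.18777 g


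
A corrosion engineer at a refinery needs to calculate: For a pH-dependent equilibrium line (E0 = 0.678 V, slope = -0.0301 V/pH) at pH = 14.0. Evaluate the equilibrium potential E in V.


Apply the Pourbaix line equation: E = E0 + slope*pH
E = 0.678 + (-0.0301)*14.0 = 0.678 + (-0.4214) = 0.2566 V
Rounded to 3 decimal places: E = 0.257 V

0.257 V


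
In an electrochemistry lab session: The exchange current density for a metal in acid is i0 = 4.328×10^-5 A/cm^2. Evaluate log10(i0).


i0 = 4.328×10^-5 A/cm^2
log10(i0) = -4.364

-4.364


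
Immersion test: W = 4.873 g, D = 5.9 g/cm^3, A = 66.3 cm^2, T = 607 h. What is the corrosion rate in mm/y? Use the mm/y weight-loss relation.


Apply the mm/y weight-loss relation: CR = 87600 * W / (D * A * T)
Numerator: 87600 * 4.873 = 426874.8
Denominator: 5.9 * 66.3 * 607 = 237440.19
CR = 426874.8 / 237440.19 = 1.79782 mm/y

1.79782 mm/y


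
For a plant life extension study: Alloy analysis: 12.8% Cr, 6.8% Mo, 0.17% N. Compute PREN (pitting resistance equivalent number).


Apply the PREN formula: PREN = Cr + 3.3*Mo + 16*N
PREN = 12.8 + 3.3*6.8 + 16*0.17
PREN = 12.8 + 22.44 + 2.72 = 37.96

37.96


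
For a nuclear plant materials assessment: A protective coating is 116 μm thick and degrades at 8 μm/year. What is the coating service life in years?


Service life = thickness / degradation rate
Life = 116 / 8 = 14.5 years

14.5 years


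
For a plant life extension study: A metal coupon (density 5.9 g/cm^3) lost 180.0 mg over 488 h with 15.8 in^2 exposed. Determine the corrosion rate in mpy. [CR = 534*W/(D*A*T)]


Apply the mpy weight-loss relation: CR = 534 * W / (D * A * T)
Numerator: 534 * 180.0 = 96120.0
Denominator: 5.9 * 15.8 * 488 = 45491.36
CR = 96120.0 / 45491.36 = 2.11293 mpy

2.11293 mpy


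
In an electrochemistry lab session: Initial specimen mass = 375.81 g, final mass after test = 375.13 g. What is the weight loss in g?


Weight loss = initial − final
WL = 375.81 − 375.13 = 0.68 g

0.68 g


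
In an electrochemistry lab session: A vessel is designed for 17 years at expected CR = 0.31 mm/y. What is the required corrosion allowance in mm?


Corrosion allowance = CR × design life
CA = 0.31 * 17 = 5.27 mm

5.27 mm


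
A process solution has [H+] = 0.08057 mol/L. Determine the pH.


pH = −log10[H+]
pH = −log10(0.08057) = 1.09

1.09


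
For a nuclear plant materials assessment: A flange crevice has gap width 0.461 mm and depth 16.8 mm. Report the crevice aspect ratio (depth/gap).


Aspect ratio = depth / gap
Ratio = 16.8 / 0.461 = 36.4

36.4


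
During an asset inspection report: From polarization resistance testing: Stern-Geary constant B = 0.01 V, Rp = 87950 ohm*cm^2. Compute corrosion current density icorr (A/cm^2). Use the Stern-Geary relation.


Apply the Stern-Geary relation: icorr = B / Rp
icorr = 0.01 / 87950 = 1.137×10^-7 A/cm^2

1.137×10^-7 A/cm^2


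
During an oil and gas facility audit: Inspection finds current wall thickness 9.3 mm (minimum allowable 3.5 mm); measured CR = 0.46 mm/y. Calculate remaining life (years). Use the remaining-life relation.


Apply the remaining-life relation: RL = (t_current − t_min) / CR
RL = (9.3 − 3.5) / 0.46 = 5.8 / 0.46 = 12.6 years

12.6 years


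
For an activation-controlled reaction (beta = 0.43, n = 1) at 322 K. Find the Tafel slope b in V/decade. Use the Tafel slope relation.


Apply the Tafel slope relation: b = 2.303*R*T/(beta*n*F)
Numerator: 2.303 * 8.314 * 322 = 6165.38
Denominator: 0.43 * 1 * 96485 = 41488.55
b = 6165.38 / 41488.55 = 0.149 V/decade

0.149 V/decade


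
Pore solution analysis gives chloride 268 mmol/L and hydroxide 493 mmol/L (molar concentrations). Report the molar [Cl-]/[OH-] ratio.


Threshold parameter = [Cl-] / [OH-] (molar basis; both in mmol/L, so units cancel)
Ratio = 268 / 493 = 0.54

0.54


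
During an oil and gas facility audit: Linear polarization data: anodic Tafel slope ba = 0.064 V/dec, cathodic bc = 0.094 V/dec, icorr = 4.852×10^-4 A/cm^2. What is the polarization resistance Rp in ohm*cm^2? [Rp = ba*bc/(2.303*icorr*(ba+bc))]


Apply the Stern-Geary equation: Rp = ba*bc / (2.303*icorr*(ba+bc))
ba*bc = 0.064*0.094 = 0.006016
ba+bc = 0.158; 2.303*icorr*(ba+bc) = 2.303*4.852×10^-4*0.158 = 1.7655166×10^-4
Rp = 0.006016 / 1.7655166×10^-4 = 34.1 ohm*cm^2

34.1 ohm*cm^2


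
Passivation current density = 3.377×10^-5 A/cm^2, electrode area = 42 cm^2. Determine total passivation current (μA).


I = i_pass * A, then convert A → μA (×10^6)
I = 3.377×10^-5 * 42 * 10^6 = 1418.34 μA

1418.34 μA


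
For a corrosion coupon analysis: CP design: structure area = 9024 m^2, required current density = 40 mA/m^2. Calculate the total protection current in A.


I = area * current density, then convert mA → A (÷1000)
I = 9024 * 40 / 1000 = 360.96 A

360.96 A
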